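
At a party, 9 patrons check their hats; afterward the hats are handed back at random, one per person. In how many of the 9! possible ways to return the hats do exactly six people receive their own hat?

Pick the 6 fixed positions: C(9,6) = 84 ways.
The remaining 3 must be deranged: !3 = 2.
Total: 84 × 2 = 168.

168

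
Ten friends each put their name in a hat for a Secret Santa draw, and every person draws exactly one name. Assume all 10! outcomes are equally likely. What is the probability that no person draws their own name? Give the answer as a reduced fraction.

Favorable outcomes: !10 = 1334961.
Total outcomes: 10! = 3628800.
Probability = 1334961/3628800 = 16481/44800.

16481/44800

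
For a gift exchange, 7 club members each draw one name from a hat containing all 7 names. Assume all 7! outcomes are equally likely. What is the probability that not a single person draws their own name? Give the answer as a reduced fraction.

Favorable outcomes: !7 = 1854.
Total outcomes: 7! = 5040.
Probability = 1854/5040 = 103/280.

103/280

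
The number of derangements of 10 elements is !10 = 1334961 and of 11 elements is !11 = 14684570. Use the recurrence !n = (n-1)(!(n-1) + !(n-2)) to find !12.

176214841

!12 = (12-1)·(!11 + !10) = 11·(14684570 + 1334961) = 11·16019531 = 176214841.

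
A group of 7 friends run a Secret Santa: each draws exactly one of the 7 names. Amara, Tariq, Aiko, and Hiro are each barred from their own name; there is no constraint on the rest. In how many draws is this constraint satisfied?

2790

Let A_j be the event that the j-th constrained one is fixed. By inclusion-exclusion over the 4 events:
Σ_{j=0}^{4} (-1)^j C(4,j)(7-j)!
= C(4,0)·7! - C(4,1)·6! + C(4,2)·5! - C(4,3)·4! + C(4,4)·3!
= 5040 - 2880 + 720 - 96 + 6
= 2790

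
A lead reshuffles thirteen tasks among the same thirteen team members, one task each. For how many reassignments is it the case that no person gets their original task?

2290792932

By inclusion-exclusion, !13 = Σ (-1)^k · 13!/k! for k=0..13
= 13! - 13!/1! + 13!/2! - 13!/3! + 13!/4! - 13!/5! + 13!/6! - 13!/7! + 13!/8! - 13!/9! + 13!/10! - 13!/11! + 13!/12! - 13!/13!
= 6227020800 - 6227020800 + 3113510400 - 1037836800 + 259459200 - 51891840 + 8648640 - 1235520 + 154440 - 17160 + 1716 - 156 + 13 - 1
= 2290792932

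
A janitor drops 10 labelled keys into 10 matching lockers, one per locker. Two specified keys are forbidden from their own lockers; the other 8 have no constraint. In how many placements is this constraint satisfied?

2943360

Let A_j be the event that the j-th constrained one is fixed. By inclusion-exclusion over the 2 events:
Σ_{j=0}^{2} (-1)^j C(2,j)(10-j)!
= C(2,0)·10! - C(2,1)·9! + C(2,2)·8!
= 3628800 - 725760 + 40320
= 2943360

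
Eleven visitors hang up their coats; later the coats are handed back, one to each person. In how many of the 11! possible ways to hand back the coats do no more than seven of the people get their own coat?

Sum C(11,i)·!(11-i) for i = 0..7:
  i=0: C(11,0)·!11 = 1·14684570 = 14684570
  i=1: C(11,1)·!10 = 11·1334961 = 14684571
  i=2: C(11,2)·!9 = 55·133496 = 7342280
  i=3: C(11,3)·!8 = 165·14833 = 2447445
  i=4: C(11,4)·!7 = 330·1854 = 611820
  i=5: C(11,5)·!6 = 462·265 = 122430
  i=6: C(11,6)·!5 = 462·44 = 20328
  i=7: C(11,7)·!4 = 330·9 = 2970
Total = 39916414.

39916414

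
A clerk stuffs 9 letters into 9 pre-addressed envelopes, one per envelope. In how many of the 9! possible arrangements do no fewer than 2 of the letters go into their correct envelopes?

# with exactly i fixed is C(9,i)·!(9-i); sum over i=2..9:
  i=2: C(9,2)·!7 = 36·1854 = 66744
  i=3: C(9,3)·!6 = 84·265 = 22260
  i=4: C(9,4)·!5 = 126·44 = 5544
  i=5: C(9,5)·!4 = 126·9 = 1134
  i=6: C(9,6)·!3 = 84·2 = 168
  i=7: C(9,7)·!2 = 36·1 = 36
  i=8: C(9,8)·!1 = 9·0 = 0
  i=9: C(9,9)·!0 = 1·1 = 1
Total = 95887.

95887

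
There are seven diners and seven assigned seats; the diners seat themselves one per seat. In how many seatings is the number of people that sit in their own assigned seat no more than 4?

# with exactly i fixed is C(7,i)·!(7-i); sum over i=0..4:
  i=0: C(7,0)·!7 = 1·1854 = 1854
  i=1: C(7,1)·!6 = 7·265 = 1855
  i=2: C(7,2)·!5 = 21·44 = 924
  i=3: C(7,3)·!4 = 35·9 = 315
  i=4: C(7,4)·!3 = 35·2 = 70
Total = 5018.

5018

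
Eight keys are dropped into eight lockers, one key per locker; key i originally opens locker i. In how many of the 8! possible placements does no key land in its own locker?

The subfactorial !8 = [8!/e] (nearest integer).
8! = 40320, and 40320/e ≈ 14832.90, so !8 = 14833.

14833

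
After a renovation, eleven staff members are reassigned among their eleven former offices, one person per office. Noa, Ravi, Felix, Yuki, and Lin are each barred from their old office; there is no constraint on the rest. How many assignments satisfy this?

Let A_j be the event that the j-th constrained one is fixed. By inclusion-exclusion over the 5 events:
Σ_{j=0}^{5} (-1)^j C(5,j)(11-j)!
= C(5,0)·11! - C(5,1)·10! + C(5,2)·9! - C(5,3)·8! + C(5,4)·7! - C(5,5)·6!
= 39916800 - 18144000 + 3628800 - 403200 + 25200 - 720
= 25022880

25022880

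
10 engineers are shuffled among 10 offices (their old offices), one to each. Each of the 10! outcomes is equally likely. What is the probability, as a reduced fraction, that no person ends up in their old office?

16481/44800

Favorable outcomes: !10 = 1334961.
Total outcomes: 10! = 3628800.
Probability = 1334961/3628800 = 16481/44800.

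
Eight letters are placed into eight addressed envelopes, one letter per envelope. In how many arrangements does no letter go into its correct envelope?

14833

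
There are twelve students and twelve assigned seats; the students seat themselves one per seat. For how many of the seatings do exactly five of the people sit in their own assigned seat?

1468368

Choose which 5 of the 12 are fixed: C(12,5) = 792.
The remaining 7 must be deranged: !7 = 1854.
Total: 792 × 1854 = 1468368.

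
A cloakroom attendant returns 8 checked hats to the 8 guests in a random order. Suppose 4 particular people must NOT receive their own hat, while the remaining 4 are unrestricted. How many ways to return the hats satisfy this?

Let A_j be the event that the j-th constrained one is fixed. By inclusion-exclusion over the 4 events:
Σ_{j=0}^{4} (-1)^j C(4,j)(8-j)!
= C(4,0)·8! - C(4,1)·7! + C(4,2)·6! - C(4,3)·5! + C(4,4)·4!
= 40320 - 20160 + 4320 - 480 + 24
= 24024

24024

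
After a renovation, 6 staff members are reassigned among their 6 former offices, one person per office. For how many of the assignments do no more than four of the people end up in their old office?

719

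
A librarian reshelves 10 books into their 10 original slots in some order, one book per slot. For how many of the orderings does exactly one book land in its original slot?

1334960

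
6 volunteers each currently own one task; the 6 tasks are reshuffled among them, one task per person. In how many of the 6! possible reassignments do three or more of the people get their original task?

56

# with exactly i fixed is C(6,i)·!(6-i); sum over i=3..6:
  i=3: C(6,3)·!3 = 20·2 = 40
  i=4: C(6,4)·!2 = 15·1 = 15
  i=5: C(6,5)·!1 = 6·0 = 0
  i=6: C(6,6)·!0 = 1·1 = 1
Total = 56.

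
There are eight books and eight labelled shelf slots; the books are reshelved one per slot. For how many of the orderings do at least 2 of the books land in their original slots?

10655

# with exactly i fixed is C(8,i)·!(8-i); sum over i=2..8:
  i=2: C(8,2)·!6 = 28·265 = 7420
  i=3: C(8,3)·!5 = 56·44 = 2464
  i=4: C(8,4)·!4 = 70·9 = 630
  i=5: C(8,5)·!3 = 56·2 = 112
  i=6: C(8,6)·!2 = 28·1 = 28
  i=7: C(8,7)·!1 = 8·0 = 0
  i=8: C(8,8)·!0 = 1·1 = 1
Total = 10655.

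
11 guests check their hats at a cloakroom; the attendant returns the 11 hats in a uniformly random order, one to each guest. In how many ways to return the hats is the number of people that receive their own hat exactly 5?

Choose which 5 of the 11 are fixed: C(11,5) = 462.
The other 6 form a derangement: !6 = 265.
Total: 462 × 265 = 122430.

122430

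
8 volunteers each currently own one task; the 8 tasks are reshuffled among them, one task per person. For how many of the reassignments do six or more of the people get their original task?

29

# with exactly i fixed is C(8,i)·!(8-i); sum over i=6..8:
  i=6: C(8,6)·!2 = 28·1 = 28
  i=7: C(8,7)·!1 = 8·0 = 0
  i=8: C(8,8)·!0 = 1·1 = 1
Total = 29.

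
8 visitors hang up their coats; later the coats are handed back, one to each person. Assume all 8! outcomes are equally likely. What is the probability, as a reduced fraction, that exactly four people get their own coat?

1/64

Favorable outcomes: C(8,4)·!4 = 70·9 = 630.
Total outcomes: 8! = 40320.
Probability = 630/40320 = 1/64.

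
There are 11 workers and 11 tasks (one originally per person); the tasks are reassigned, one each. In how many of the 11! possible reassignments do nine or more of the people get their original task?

56

Sum C(11,i)·!(11-i) for i = 9..11:
  i=9: C(11,9)·!2 = 55·1 = 55
  i=10: C(11,10)·!1 = 11·0 = 0
  i=11: C(11,11)·!0 = 1·1 = 1
Total = 56.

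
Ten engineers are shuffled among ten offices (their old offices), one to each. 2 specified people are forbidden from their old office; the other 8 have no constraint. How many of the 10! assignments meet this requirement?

2943360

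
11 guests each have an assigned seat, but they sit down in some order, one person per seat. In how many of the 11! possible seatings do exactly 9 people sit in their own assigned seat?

Pick the 9 fixed positions: C(11,9) = 55 ways.
The remaining 2 must be deranged: !2 = 1.
Total: 55 × 1 = 55.

55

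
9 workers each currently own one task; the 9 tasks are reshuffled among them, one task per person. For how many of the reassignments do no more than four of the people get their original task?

Sum C(9,i)·!(9-i) for i = 0..4:
  i=0: C(9,0)·!9 = 1·133496 = 133496
  i=1: C(9,1)·!8 = 9·14833 = 133497
  i=2: C(9,2)·!7 = 36·1854 = 66744
  i=3: C(9,3)·!6 = 84·265 = 22260
  i=4: C(9,4)·!5 = 126·44 = 5544
Total = 361541.

361541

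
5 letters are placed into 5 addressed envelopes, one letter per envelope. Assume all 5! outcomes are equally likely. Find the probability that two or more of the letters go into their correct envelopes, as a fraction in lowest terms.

Favorable outcomes: Σ_{i≥2} C(5,i)·!(5-i) = 10·2 + 10·1 + 5·0 + 1·1 = 31.
Total outcomes: 5! = 120.
Probability = 31/120 = 31/120.

31/120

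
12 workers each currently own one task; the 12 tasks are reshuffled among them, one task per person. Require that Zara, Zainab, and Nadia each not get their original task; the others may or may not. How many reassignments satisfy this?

369774720

Inclusion-exclusion on the 3 forbidden self-matches:
Σ_{j=0}^{3} (-1)^j C(3,j)(12-j)!
= C(3,0)·12! - C(3,1)·11! + C(3,2)·10! - C(3,3)·9!
= 479001600 - 119750400 + 10886400 - 362880
= 369774720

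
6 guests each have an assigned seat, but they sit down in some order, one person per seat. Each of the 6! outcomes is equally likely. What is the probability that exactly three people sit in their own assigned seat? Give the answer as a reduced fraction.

1/18

Favorable outcomes: C(6,3)·!3 = 20·2 = 40.
Total outcomes: 6! = 720.
Probability = 40/720 = 1/18.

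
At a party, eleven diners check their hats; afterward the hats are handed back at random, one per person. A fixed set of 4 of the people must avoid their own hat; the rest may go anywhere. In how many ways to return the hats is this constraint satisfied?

Let A_j be the event that the j-th constrained one is fixed. By inclusion-exclusion over the 4 events:
Σ_{j=0}^{4} (-1)^j C(4,j)(11-j)!
= C(4,0)·11! - C(4,1)·10! + C(4,2)·9! - C(4,3)·8! + C(4,4)·7!
= 39916800 - 14515200 + 2177280 - 161280 + 5040
= 27422640

27422640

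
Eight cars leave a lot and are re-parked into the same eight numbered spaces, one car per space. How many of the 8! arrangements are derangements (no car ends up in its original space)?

14833

By inclusion-exclusion, !8 = Σ (-1)^k · 8!/k! for k=0..8
= 8! - 8!/1! + 8!/2! - 8!/3! + 8!/4! - 8!/5! + 8!/6! - 8!/7! + 8!/8!
= 40320 - 40320 + 20160 - 6720 + 1680 - 336 + 56 - 8 + 1
= 14833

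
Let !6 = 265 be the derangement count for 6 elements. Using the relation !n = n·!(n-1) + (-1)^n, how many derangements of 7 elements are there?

1854

!7 = 7·265 - 1 = 1854.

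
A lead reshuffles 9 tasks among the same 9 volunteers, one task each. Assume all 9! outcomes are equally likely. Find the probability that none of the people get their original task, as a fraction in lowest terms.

16687/45360

Favorable outcomes: !9 = 133496.
Total outcomes: 9! = 362880.
Probability = 133496/362880 = 16687/45360.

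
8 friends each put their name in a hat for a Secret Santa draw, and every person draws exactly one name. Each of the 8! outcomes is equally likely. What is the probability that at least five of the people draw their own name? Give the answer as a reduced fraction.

47/13440

Favorable outcomes: Σ_{i≥5} C(8,i)·!(8-i) = 56·2 + 28·1 + 8·0 + 1·1 = 141.
Total outcomes: 8! = 40320.
Probability = 141/40320 = 47/13440.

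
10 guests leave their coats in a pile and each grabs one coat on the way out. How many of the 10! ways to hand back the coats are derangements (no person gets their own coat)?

Recurrence: !10 = 9·(!9 + !8).
!10 = 9·(133496 + 14833) = 9·148329 = 1334961

1334961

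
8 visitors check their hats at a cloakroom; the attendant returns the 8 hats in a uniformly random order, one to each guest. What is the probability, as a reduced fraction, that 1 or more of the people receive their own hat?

3641/5760

Favorable outcomes: Σ_{i≥1} C(8,i)·!(8-i) = 8·1854 + 28·265 + 56·44 + 70·9 + 56·2 + 28·1 + 8·0 + 1·1 = 25487.
Total outcomes: 8! = 40320.
Probability = 25487/40320 = 3641/5760.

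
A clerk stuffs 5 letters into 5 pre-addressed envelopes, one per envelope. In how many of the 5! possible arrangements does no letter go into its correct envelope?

44

Recurrence: !5 = 5·!4 + (-1)^5.
!5 = 5·9 - 1 = 44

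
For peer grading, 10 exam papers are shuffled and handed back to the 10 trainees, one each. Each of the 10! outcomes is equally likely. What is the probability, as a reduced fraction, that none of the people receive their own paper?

16481/44800

Favorable outcomes: !10 = 1334961.
Total outcomes: 10! = 3628800.
Probability = 1334961/3628800 = 16481/44800.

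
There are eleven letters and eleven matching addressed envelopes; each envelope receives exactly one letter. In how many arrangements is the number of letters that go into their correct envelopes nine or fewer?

39916799

# with exactly i fixed is C(11,i)·!(11-i); sum over i=0..9:
  i=0: C(11,0)·!11 = 1·14684570 = 14684570
  i=1: C(11,1)·!10 = 11·1334961 = 14684571
  i=2: C(11,2)·!9 = 55·133496 = 7342280
  i=3: C(11,3)·!8 = 165·14833 = 2447445
  i=4: C(11,4)·!7 = 330·1854 = 611820
  i=5: C(11,5)·!6 = 462·265 = 122430
  i=6: C(11,6)·!5 = 462·44 = 20328
  i=7: C(11,7)·!4 = 330·9 = 2970
  i=8: C(11,8)·!3 = 165·2 = 330
  i=9: C(11,9)·!2 = 55·1 = 55
Total = 39916799.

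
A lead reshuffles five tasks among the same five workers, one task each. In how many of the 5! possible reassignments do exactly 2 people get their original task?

20

Choose which 2 of the 5 are fixed: C(5,2) = 10.
The other 3 form a derangement: !3 = 2.
Total: 10 × 2 = 20.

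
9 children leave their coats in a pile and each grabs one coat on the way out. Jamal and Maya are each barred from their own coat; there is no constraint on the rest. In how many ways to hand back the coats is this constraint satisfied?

Let A_j be the event that the j-th constrained one is fixed. By inclusion-exclusion over the 2 events:
Σ_{j=0}^{2} (-1)^j C(2,j)(9-j)!
= C(2,0)·9! - C(2,1)·8! + C(2,2)·7!
= 362880 - 80640 + 5040
= 287280

287280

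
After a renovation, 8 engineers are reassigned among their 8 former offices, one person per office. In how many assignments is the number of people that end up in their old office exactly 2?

Pick the 2 fixed positions: C(8,2) = 28 ways.
The remaining 6 must be deranged: !6 = 265.
Total: 28 × 265 = 7420.

7420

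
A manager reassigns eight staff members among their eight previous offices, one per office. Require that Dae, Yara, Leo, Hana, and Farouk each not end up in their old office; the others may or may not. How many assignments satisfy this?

Let A_j be the event that the j-th constrained one is fixed. By inclusion-exclusion over the 5 events:
Σ_{j=0}^{5} (-1)^j C(5,j)(8-j)!
= C(5,0)·8! - C(5,1)·7! + C(5,2)·6! - C(5,3)·5! + C(5,4)·4! - C(5,5)·3!
= 40320 - 25200 + 7200 - 1200 + 120 - 6
= 21234

21234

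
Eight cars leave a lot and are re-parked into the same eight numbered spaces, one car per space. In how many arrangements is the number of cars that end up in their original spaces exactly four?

630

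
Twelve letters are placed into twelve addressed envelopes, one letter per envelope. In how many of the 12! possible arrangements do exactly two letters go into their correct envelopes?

Choose which 2 of the 12 are fixed: C(12,2) = 66.
The remaining 10 must be deranged: !10 = 1334961.
Total: 66 × 1334961 = 88107426.

88107426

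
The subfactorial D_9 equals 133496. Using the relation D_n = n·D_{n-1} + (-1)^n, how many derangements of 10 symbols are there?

1334961

D_10 = 10·133496 + 1 = 1334961.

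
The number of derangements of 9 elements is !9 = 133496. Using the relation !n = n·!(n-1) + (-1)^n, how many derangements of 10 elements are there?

!10 = 10·133496 + 1 = 1334961.

1334961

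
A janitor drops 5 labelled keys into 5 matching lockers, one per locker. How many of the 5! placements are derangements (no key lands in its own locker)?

44

The number of derangements of 5 is !5 = Σ_{k=0}^{5} (-1)^k·5!/k!
= 5! - 5!/1! + 5!/2! - 5!/3! + 5!/4! - 5!/5!
= 120 - 120 + 60 - 20 + 5 - 1
= 44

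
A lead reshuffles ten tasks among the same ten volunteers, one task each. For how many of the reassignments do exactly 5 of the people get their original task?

Choose which 5 of the 10 are fixed: C(10,5) = 252.
The other 5 form a derangement: !5 = 44.
Total: 252 × 44 = 11088.

11088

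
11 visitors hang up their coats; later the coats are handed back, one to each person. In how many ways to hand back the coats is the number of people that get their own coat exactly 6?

20328

Pick the 6 fixed positions: C(11,6) = 462 ways.
The remaining 5 must be deranged: !5 = 44.
Total: 462 × 44 = 20328.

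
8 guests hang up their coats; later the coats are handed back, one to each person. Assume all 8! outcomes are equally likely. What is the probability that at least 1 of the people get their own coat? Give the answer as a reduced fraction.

3641/5760

Favorable outcomes: Σ_{i≥1} C(8,i)·!(8-i) = 8·1854 + 28·265 + 56·44 + 70·9 + 56·2 + 28·1 + 8·0 + 1·1 = 25487.
Total outcomes: 8! = 40320.
Probability = 25487/40320 = 3641/5760.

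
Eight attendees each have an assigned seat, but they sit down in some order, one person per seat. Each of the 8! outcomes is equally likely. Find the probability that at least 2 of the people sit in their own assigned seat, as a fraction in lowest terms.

2131/8064

Favorable outcomes: Σ_{i≥2} C(8,i)·!(8-i) = 28·265 + 56·44 + 70·9 + 56·2 + 28·1 + 8·0 + 1·1 = 10655.
Total outcomes: 8! = 40320.
Probability = 10655/40320 = 2131/8064.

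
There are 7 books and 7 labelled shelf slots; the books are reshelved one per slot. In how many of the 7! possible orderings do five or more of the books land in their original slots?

22

Sum C(7,i)·!(7-i) for i = 5..7:
  i=5: C(7,5)·!2 = 21·1 = 21
  i=6: C(7,6)·!1 = 7·0 = 0
  i=7: C(7,7)·!0 = 1·1 = 1
Total = 22.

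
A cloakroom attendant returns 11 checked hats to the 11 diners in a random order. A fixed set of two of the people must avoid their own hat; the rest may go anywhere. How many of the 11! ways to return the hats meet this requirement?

33022080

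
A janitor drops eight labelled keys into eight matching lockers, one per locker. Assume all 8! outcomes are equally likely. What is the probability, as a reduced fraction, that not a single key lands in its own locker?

2119/5760

Favorable outcomes: !8 = 14833.
Total outcomes: 8! = 40320.
Probability = 14833/40320 = 2119/5760.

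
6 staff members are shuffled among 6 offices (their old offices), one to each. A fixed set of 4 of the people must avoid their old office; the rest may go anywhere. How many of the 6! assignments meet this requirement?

Inclusion-exclusion on the 4 forbidden self-matches:
Σ_{j=0}^{4} (-1)^j C(4,j)(6-j)!
= C(4,0)·6! - C(4,1)·5! + C(4,2)·4! - C(4,3)·3! + C(4,4)·2!
= 720 - 480 + 144 - 24 + 2
= 362

362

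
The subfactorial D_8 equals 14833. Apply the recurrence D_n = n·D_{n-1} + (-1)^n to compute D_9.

133496

D_9 = 9·14833 - 1 = 133496.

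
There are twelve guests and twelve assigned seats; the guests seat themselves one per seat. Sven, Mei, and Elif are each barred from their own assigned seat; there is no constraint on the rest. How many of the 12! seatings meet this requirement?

Inclusion-exclusion on the 3 forbidden self-matches:
Σ_{j=0}^{3} (-1)^j C(3,j)(12-j)!
= C(3,0)·12! - C(3,1)·11! + C(3,2)·10! - C(3,3)·9!
= 479001600 - 119750400 + 10886400 - 362880
= 369774720

369774720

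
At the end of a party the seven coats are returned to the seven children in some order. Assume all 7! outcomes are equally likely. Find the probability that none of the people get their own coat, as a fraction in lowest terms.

103/280

Favorable outcomes: !7 = 1854.
Total outcomes: 7! = 5040.
Probability = 1854/5040 = 103/280.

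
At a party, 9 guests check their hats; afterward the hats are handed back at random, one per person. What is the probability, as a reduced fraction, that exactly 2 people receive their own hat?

Favorable outcomes: C(9,2)·!7 = 36·1854 = 66744.
Total outcomes: 9! = 362880.
Probability = 66744/362880 = 103/560.

103/560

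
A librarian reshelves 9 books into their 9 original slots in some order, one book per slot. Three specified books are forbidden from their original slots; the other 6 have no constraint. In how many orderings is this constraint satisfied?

Let A_j be the event that the j-th constrained one is fixed. By inclusion-exclusion over the 3 events:
Σ_{j=0}^{3} (-1)^j C(3,j)(9-j)!
= C(3,0)·9! - C(3,1)·8! + C(3,2)·7! - C(3,3)·6!
= 362880 - 120960 + 15120 - 720
= 256320

256320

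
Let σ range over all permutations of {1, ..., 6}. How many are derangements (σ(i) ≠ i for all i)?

By inclusion-exclusion, !6 = Σ (-1)^k · 6!/k! for k=0..6
= 6! - 6!/1! + 6!/2! - 6!/3! + 6!/4! - 6!/5! + 6!/6!
= 720 - 720 + 360 - 120 + 30 - 6 + 1
= 265

265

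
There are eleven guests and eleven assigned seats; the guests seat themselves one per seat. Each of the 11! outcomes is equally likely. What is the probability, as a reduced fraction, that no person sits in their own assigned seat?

1468457/3991680

Favorable outcomes: !11 = 14684570.
Total outcomes: 11! = 39916800.
Probability = 14684570/39916800 = 1468457/3991680.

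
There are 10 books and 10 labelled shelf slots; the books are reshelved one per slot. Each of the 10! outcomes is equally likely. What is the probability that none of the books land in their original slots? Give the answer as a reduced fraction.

16481/44800

Favorable outcomes: !10 = 1334961.
Total outcomes: 10! = 3628800.
Probability = 1334961/3628800 = 16481/44800.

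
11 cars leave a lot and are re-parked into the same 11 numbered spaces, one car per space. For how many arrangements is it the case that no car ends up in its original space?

14684570

The number of derangements of 11 is !11 = Σ_{k=0}^{11} (-1)^k·11!/k!
= 11! - 11!/1! + 11!/2! - 11!/3! + 11!/4! - 11!/5! + 11!/6! - 11!/7! + 11!/8! - 11!/9! + 11!/10! - 11!/11!
= 39916800 - 39916800 + 19958400 - 6652800 + 1663200 - 332640 + 55440 - 7920 + 990 - 110 + 11 - 1
= 14684570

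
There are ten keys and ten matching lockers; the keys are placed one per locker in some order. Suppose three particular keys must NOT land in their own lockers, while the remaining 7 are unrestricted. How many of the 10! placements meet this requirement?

2656080

Let A_j be the event that the j-th constrained one is fixed. By inclusion-exclusion over the 3 events:
Σ_{j=0}^{3} (-1)^j C(3,j)(10-j)!
= C(3,0)·10! - C(3,1)·9! + C(3,2)·8! - C(3,3)·7!
= 3628800 - 1088640 + 120960 - 5040
= 2656080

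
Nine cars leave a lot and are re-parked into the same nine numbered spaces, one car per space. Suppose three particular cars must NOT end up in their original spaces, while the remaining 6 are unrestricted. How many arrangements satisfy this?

256320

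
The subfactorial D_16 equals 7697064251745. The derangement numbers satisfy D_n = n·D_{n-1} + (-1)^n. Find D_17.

130850092279664

D_17 = 17·7697064251745 - 1 = 130850092279664.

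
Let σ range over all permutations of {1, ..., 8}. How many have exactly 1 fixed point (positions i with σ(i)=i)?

14832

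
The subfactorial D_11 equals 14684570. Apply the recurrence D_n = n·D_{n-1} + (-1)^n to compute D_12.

D_12 = 12·14684570 + 1 = 176214841.

176214841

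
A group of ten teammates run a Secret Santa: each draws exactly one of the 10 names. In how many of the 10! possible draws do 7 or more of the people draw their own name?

# with exactly i fixed is C(10,i)·!(10-i); sum over i=7..10:
  i=7: C(10,7)·!3 = 120·2 = 240
  i=8: C(10,8)·!2 = 45·1 = 45
  i=9: C(10,9)·!1 = 10·0 = 0
  i=10: C(10,10)·!0 = 1·1 = 1
Total = 286.

286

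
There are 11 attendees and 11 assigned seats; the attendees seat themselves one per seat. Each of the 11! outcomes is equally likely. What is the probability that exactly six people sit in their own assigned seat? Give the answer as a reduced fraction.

11/21600

Favorable outcomes: C(11,6)·!5 = 462·44 = 20328.
Total outcomes: 11! = 39916800.
Probability = 20328/39916800 = 11/21600.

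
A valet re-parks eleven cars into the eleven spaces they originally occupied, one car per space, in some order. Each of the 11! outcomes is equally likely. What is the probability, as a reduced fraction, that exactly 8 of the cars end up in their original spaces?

1/120960

Favorable outcomes: C(11,8)·!3 = 165·2 = 330.
Total outcomes: 11! = 39916800.
Probability = 330/39916800 = 1/120960.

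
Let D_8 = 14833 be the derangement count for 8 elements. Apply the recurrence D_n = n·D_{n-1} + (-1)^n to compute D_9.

133496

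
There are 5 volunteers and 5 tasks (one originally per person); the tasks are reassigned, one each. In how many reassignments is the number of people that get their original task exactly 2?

20

Pick the 2 fixed positions: C(5,2) = 10 ways.
The other 3 form a derangement: !3 = 2.
Total: 10 × 2 = 20.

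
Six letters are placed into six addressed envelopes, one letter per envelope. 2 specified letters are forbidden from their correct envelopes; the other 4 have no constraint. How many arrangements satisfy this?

Let A_j be the event that the j-th constrained one is fixed. By inclusion-exclusion over the 2 events:
Σ_{j=0}^{2} (-1)^j C(2,j)(6-j)!
= C(2,0)·6! - C(2,1)·5! + C(2,2)·4!
= 720 - 240 + 24
= 504

504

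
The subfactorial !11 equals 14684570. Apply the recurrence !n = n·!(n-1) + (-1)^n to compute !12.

176214841

!12 = 12·14684570 + 1 = 176214841.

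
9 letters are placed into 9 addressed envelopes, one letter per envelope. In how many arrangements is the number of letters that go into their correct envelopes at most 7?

362879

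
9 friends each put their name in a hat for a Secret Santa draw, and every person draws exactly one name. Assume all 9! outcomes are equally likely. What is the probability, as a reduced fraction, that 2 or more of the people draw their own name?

95887/362880

Favorable outcomes: Σ_{i≥2} C(9,i)·!(9-i) = 36·1854 + 84·265 + 126·44 + 126·9 + 84·2 + 36·1 + 9·0 + 1·1 = 95887.
Total outcomes: 9! = 362880.
Probability = 95887/362880 = 95887/362880.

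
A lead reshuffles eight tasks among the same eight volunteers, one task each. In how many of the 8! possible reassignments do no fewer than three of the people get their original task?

3235

Sum C(8,i)·!(8-i) for i = 3..8:
  i=3: C(8,3)·!5 = 56·44 = 2464
  i=4: C(8,4)·!4 = 70·9 = 630
  i=5: C(8,5)·!3 = 56·2 = 112
  i=6: C(8,6)·!2 = 28·1 = 28
  i=7: C(8,7)·!1 = 8·0 = 0
  i=8: C(8,8)·!0 = 1·1 = 1
Total = 3235.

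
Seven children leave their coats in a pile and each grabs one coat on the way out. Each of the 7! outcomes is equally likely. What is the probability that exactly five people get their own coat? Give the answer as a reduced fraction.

Favorable outcomes: C(7,5)·!2 = 21·1 = 21.
Total outcomes: 7! = 5040.
Probability = 21/5040 = 1/240.

1/240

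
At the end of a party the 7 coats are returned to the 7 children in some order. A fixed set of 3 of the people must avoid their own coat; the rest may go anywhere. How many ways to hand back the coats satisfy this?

Inclusion-exclusion on the 3 forbidden self-matches:
Σ_{j=0}^{3} (-1)^j C(3,j)(7-j)!
= C(3,0)·7! - C(3,1)·6! + C(3,2)·5! - C(3,3)·4!
= 5040 - 2160 + 360 - 24
= 3216

3216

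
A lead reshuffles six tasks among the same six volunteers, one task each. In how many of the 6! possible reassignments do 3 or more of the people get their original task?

Sum C(6,i)·!(6-i) for i = 3..6:
  i=3: C(6,3)·!3 = 20·2 = 40
  i=4: C(6,4)·!2 = 15·1 = 15
  i=5: C(6,5)·!1 = 6·0 = 0
  i=6: C(6,6)·!0 = 1·1 = 1
Total = 56.

56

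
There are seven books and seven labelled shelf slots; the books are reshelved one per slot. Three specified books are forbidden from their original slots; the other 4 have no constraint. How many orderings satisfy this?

Let A_j be the event that the j-th constrained one is fixed. By inclusion-exclusion over the 3 events:
Σ_{j=0}^{3} (-1)^j C(3,j)(7-j)!
= C(3,0)·7! - C(3,1)·6! + C(3,2)·5! - C(3,3)·4!
= 5040 - 2160 + 360 - 24
= 3216

3216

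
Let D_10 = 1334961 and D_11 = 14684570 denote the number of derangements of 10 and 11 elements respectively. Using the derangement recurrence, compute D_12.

176214841

D_12 = (12-1)·(D_11 + D_10) = 11·(14684570 + 1334961) = 11·16019531 = 176214841.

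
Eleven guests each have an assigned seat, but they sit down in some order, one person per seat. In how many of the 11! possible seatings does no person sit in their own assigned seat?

14684570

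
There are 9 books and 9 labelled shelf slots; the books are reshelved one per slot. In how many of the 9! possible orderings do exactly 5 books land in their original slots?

Pick the 5 fixed positions: C(9,5) = 126 ways.
The remaining 4 must be deranged: !4 = 9.
Total: 126 × 9 = 1134.

1134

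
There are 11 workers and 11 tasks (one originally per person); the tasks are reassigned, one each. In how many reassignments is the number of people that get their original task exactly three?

Choose which 3 of the 11 are fixed: C(11,3) = 165.
The other 8 form a derangement: !8 = 14833.
Total: 165 × 14833 = 2447445.

2447445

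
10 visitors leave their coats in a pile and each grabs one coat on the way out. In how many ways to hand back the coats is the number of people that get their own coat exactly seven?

Pick the 7 fixed positions: C(10,7) = 120 ways.
The other 3 form a derangement: !3 = 2.
Total: 120 × 2 = 240.

240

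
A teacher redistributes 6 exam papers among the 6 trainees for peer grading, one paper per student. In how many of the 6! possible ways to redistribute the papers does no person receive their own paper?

265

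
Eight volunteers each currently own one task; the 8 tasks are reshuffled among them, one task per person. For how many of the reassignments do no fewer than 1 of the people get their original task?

Sum C(8,i)·!(8-i) for i = 1..8:
  i=1: C(8,1)·!7 = 8·1854 = 14832
  i=2: C(8,2)·!6 = 28·265 = 7420
  i=3: C(8,3)·!5 = 56·44 = 2464
  i=4: C(8,4)·!4 = 70·9 = 630
  i=5: C(8,5)·!3 = 56·2 = 112
  i=6: C(8,6)·!2 = 28·1 = 28
  i=7: C(8,7)·!1 = 8·0 = 0
  i=8: C(8,8)·!0 = 1·1 = 1
Total = 25487.

25487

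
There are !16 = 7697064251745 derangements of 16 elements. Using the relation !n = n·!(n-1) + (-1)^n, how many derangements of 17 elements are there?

130850092279664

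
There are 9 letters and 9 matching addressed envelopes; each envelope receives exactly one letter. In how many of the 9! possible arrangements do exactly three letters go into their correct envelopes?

22260

Choose which 3 of the 9 are fixed: C(9,3) = 84.
The remaining 6 must be deranged: !6 = 265.
Total: 84 × 265 = 22260.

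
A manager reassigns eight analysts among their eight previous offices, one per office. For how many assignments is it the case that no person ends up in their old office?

14833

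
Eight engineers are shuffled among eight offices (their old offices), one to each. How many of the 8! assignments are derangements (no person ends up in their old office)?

The subfactorial !8 = [8!/e] (nearest integer).
8! = 40320, and 40320/e ≈ 14832.90, so !8 = 14833.

14833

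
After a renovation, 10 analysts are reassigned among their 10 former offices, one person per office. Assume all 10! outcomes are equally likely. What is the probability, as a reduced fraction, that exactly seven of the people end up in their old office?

1/15120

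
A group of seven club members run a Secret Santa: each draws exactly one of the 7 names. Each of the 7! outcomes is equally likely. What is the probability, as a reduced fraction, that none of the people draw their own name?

Favorable outcomes: !7 = 1854.
Total outcomes: 7! = 5040.
Probability = 1854/5040 = 103/280.

103/280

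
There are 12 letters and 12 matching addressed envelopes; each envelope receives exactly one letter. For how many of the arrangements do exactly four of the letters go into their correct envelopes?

7342335

Choose which 4 of the 12 are fixed: C(12,4) = 495.
The other 8 form a derangement: !8 = 14833.
Total: 495 × 14833 = 7342335.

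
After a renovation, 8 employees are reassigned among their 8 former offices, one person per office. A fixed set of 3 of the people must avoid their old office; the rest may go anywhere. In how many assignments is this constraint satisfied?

27240

Let A_j be the event that the j-th constrained one is fixed. By inclusion-exclusion over the 3 events:
Σ_{j=0}^{3} (-1)^j C(3,j)(8-j)!
= C(3,0)·8! - C(3,1)·7! + C(3,2)·6! - C(3,3)·5!
= 40320 - 15120 + 2160 - 120
= 27240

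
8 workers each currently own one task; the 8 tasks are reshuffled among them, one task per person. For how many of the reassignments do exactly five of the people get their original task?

112

Pick the 5 fixed positions: C(8,5) = 56 ways.
The remaining 3 must be deranged: !3 = 2.
Total: 56 × 2 = 112.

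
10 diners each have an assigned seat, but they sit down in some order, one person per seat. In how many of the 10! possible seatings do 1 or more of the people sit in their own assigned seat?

2293839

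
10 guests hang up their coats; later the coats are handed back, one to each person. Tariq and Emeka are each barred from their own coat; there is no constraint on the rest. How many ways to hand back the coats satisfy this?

Let A_j be the event that the j-th constrained one is fixed. By inclusion-exclusion over the 2 events:
Σ_{j=0}^{2} (-1)^j C(2,j)(10-j)!
= C(2,0)·10! - C(2,1)·9! + C(2,2)·8!
= 3628800 - 725760 + 40320
= 2943360

2943360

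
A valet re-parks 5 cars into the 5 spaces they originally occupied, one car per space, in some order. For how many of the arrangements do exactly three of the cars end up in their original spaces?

10

Pick the 3 fixed positions: C(5,3) = 10 ways.
The remaining 2 must be deranged: !2 = 1.
Total: 10 × 1 = 10.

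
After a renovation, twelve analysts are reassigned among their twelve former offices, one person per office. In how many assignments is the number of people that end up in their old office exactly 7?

Choose which 7 of the 12 are fixed: C(12,7) = 792.
The other 5 form a derangement: !5 = 44.
Total: 792 × 44 = 34848.

34848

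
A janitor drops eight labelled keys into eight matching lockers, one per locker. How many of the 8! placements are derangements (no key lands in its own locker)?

By inclusion-exclusion, !8 = Σ (-1)^k · 8!/k! for k=0..8
= 8! - 8!/1! + 8!/2! - 8!/3! + 8!/4! - 8!/5! + 8!/6! - 8!/7! + 8!/8!
= 40320 - 40320 + 20160 - 6720 + 1680 - 336 + 56 - 8 + 1
= 14833

14833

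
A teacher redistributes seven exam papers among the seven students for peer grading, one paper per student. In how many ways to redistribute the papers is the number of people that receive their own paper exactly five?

21

Choose which 5 of the 7 are fixed: C(7,5) = 21.
The other 2 form a derangement: !2 = 1.
Total: 21 × 1 = 21.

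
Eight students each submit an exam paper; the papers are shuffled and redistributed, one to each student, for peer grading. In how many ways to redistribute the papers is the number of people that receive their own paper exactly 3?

2464

Pick the 3 fixed positions: C(8,3) = 56 ways.
The other 5 form a derangement: !5 = 44.
Total: 56 × 44 = 2464.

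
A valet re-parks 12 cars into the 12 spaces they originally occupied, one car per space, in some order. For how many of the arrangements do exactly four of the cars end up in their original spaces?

Pick the 4 fixed positions: C(12,4) = 495 ways.
The other 8 form a derangement: !8 = 14833.
Total: 495 × 14833 = 7342335.

7342335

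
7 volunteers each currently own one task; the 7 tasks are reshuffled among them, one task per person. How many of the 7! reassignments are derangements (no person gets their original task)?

1854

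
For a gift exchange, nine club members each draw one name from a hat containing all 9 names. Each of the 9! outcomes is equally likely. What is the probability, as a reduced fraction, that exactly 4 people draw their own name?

11/720

Favorable outcomes: C(9,4)·!5 = 126·44 = 5544.
Total outcomes: 9! = 362880.
Probability = 5544/362880 = 11/720.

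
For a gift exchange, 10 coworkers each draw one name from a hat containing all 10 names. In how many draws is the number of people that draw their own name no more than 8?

3628799

Sum C(10,i)·!(10-i) for i = 0..8:
  i=0: C(10,0)·!10 = 1·1334961 = 1334961
  i=1: C(10,1)·!9 = 10·133496 = 1334960
  i=2: C(10,2)·!8 = 45·14833 = 667485
  i=3: C(10,3)·!7 = 120·1854 = 222480
  i=4: C(10,4)·!6 = 210·265 = 55650
  i=5: C(10,5)·!5 = 252·44 = 11088
  i=6: C(10,6)·!4 = 210·9 = 1890
  i=7: C(10,7)·!3 = 120·2 = 240
  i=8: C(10,8)·!2 = 45·1 = 45
Total = 3628799.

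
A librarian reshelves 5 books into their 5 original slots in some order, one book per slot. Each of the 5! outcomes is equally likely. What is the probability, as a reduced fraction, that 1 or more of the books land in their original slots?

Favorable outcomes: Σ_{i≥1} C(5,i)·!(5-i) = 5·9 + 10·2 + 10·1 + 5·0 + 1·1 = 76.
Total outcomes: 5! = 120.
Probability = 76/120 = 19/30.

19/30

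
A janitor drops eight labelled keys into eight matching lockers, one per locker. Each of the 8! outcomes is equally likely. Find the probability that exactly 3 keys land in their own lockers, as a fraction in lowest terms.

Favorable outcomes: C(8,3)·!5 = 56·44 = 2464.
Total outcomes: 8! = 40320.
Probability = 2464/40320 = 11/180.

11/180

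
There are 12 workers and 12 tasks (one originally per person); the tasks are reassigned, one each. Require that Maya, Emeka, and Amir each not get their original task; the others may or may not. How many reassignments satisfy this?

369774720

Inclusion-exclusion on the 3 forbidden self-matches:
Σ_{j=0}^{3} (-1)^j C(3,j)(12-j)!
= C(3,0)·12! - C(3,1)·11! + C(3,2)·10! - C(3,3)·9!
= 479001600 - 119750400 + 10886400 - 362880
= 369774720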